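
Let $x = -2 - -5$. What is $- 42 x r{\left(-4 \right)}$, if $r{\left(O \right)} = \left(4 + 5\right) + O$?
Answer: $-630$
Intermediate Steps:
$x = 3$ ($x = -2 + 5 = 3$)
$r{\left(O \right)} = 9 + O$
$- 42 x r{\left(-4 \right)} = \left(-42\right) 3 \left(9 - 4\right) = \left(-126\right) 5 = -630$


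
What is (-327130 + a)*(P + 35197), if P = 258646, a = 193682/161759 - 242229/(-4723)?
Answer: -73426434270012579459/763987757 ≈ -9.6109e+10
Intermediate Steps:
a = 40097480897/763987757 (a = 193682*(1/161759) - 242229*(-1/4723) = 193682/161759 + 242229/4723 = 40097480897/763987757 ≈ 52.484)
(-327130 + a)*(P + 35197) = (-327130 + 40097480897/763987757)*(258646 + 35197) = -249883217466513/763987757*293843 = -73426434270012579459/763987757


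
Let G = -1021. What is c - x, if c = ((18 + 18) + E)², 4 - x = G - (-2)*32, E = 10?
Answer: 1155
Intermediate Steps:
x = 961 (x = 4 - (-1021 - (-2)*32) = 4 - (-1021 - 1*(-64)) = 4 - (-1021 + 64) = 4 - 1*(-957) = 4 + 957 = 961)
c = 2116 (c = ((18 + 18) + 10)² = (36 + 10)² = 46² = 2116)
c - x = 2116 - 1*961 = 2116 - 961 = 1155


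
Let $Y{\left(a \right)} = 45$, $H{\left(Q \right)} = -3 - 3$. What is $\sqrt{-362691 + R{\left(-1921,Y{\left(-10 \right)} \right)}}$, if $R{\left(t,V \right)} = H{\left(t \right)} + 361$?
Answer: $52 i \sqrt{134} \approx 601.94 i$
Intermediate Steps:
$H{\left(Q \right)} = -6$ ($H{\left(Q \right)} = -3 - 3 = -6$)
$R{\left(t,V \right)} = 355$ ($R{\left(t,V \right)} = -6 + 361 = 355$)
$\sqrt{-362691 + R{\left(-1921,Y{\left(-10 \right)} \right)}} = \sqrt{-362691 + 355} = \sqrt{-362336} = 52 i \sqrt{134}$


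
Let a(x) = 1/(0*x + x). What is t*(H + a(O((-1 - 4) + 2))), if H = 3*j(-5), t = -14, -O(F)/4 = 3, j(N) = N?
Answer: 1267/6 ≈ 211.17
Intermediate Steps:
O(F) = -12 (O(F) = -4*3 = -12)
H = -15 (H = 3*(-5) = -15)
a(x) = 1/x (a(x) = 1/(0 + x) = 1/x)
t*(H + a(O((-1 - 4) + 2))) = -14*(-15 + 1/(-12)) = -14*(-15 - 1/12) = -14*(-181/12) = 1267/6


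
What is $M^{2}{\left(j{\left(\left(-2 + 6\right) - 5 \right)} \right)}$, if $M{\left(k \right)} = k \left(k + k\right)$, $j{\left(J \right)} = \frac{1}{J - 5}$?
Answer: $\frac{1}{324} \approx 0.0030864$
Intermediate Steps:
$j{\left(J \right)} = \frac{1}{-5 + J}$
$M{\left(k \right)} = 2 k^{2}$ ($M{\left(k \right)} = k 2 k = 2 k^{2}$)
$M^{2}{\left(j{\left(\left(-2 + 6\right) - 5 \right)} \right)} = \left(2 \left(\frac{1}{-5 + \left(\left(-2 + 6\right) - 5\right)}\right)^{2}\right)^{2} = \left(2 \left(\frac{1}{-5 + \left(4 - 5\right)}\right)^{2}\right)^{2} = \left(2 \left(\frac{1}{-5 - 1}\right)^{2}\right)^{2} = \left(2 \left(\frac{1}{-6}\right)^{2}\right)^{2} = \left(2 \left(- \frac{1}{6}\right)^{2}\right)^{2} = \left(2 \cdot \frac{1}{36}\right)^{2} = \left(\frac{1}{18}\right)^{2} = \frac{1}{324}$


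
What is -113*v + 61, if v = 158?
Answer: -17793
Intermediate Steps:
-113*v + 61 = -113*158 + 61 = -17854 + 61 = -17793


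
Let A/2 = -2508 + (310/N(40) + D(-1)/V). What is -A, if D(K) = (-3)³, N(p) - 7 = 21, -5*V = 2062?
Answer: 36039722/7217 ≈ 4993.7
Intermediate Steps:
V = -2062/5 (V = -⅕*2062 = -2062/5 ≈ -412.40)
N(p) = 28 (N(p) = 7 + 21 = 28)
D(K) = -27
A = -36039722/7217 (A = 2*(-2508 + (310/28 - 27/(-2062/5))) = 2*(-2508 + (310*(1/28) - 27*(-5/2062))) = 2*(-2508 + (155/14 + 135/2062)) = 2*(-2508 + 80375/7217) = 2*(-18019861/7217) = -36039722/7217 ≈ -4993.7)
-A = -1*(-36039722/7217) = 36039722/7217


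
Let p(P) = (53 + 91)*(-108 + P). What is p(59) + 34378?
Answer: 27322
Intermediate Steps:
p(P) = -15552 + 144*P (p(P) = 144*(-108 + P) = -15552 + 144*P)
p(59) + 34378 = (-15552 + 144*59) + 34378 = (-15552 + 8496) + 34378 = -7056 + 34378 = 27322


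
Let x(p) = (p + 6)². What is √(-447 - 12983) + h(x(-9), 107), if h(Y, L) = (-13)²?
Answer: 169 + I*√13430 ≈ 169.0 + 115.89*I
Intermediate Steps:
x(p) = (6 + p)²
h(Y, L) = 169
√(-447 - 12983) + h(x(-9), 107) = √(-447 - 12983) + 169 = √(-13430) + 169 = I*√13430 + 169 = 169 + I*√13430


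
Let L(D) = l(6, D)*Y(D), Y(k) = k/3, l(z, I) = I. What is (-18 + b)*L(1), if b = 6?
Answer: -4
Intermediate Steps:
Y(k) = k/3 (Y(k) = k*(⅓) = k/3)
L(D) = D²/3 (L(D) = D*(D/3) = D²/3)
(-18 + b)*L(1) = (-18 + 6)*((⅓)*1²) = -4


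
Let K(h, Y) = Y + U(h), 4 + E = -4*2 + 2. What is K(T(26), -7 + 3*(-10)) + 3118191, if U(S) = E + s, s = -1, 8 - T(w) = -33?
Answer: 3118143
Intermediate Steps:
T(w) = 41 (T(w) = 8 - 1*(-33) = 8 + 33 = 41)
E = -10 (E = -4 + (-4*2 + 2) = -4 + (-8 + 2) = -4 - 6 = -10)
U(S) = -11 (U(S) = -10 - 1 = -11)
K(h, Y) = -11 + Y (K(h, Y) = Y - 11 = -11 + Y)
K(T(26), -7 + 3*(-10)) + 3118191 = (-11 + (-7 + 3*(-10))) + 3118191 = (-11 + (-7 - 30)) + 3118191 = (-11 - 37) + 3118191 = -48 + 3118191 = 3118143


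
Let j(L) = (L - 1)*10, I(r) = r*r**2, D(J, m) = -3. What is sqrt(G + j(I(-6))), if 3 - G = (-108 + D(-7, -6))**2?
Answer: 2*I*sqrt(3622) ≈ 120.37*I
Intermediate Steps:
I(r) = r**3
G = -12318 (G = 3 - (-108 - 3)**2 = 3 - 1*(-111)**2 = 3 - 1*12321 = 3 - 12321 = -12318)
j(L) = -10 + 10*L (j(L) = (-1 + L)*10 = -10 + 10*L)
sqrt(G + j(I(-6))) = sqrt(-12318 + (-10 + 10*(-6)**3)) = sqrt(-12318 + (-10 + 10*(-216))) = sqrt(-12318 + (-10 - 2160)) = sqrt(-12318 - 2170) = sqrt(-14488) = 2*I*sqrt(3622)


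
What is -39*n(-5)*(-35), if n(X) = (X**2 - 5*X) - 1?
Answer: 66885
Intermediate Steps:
n(X) = -1 + X**2 - 5*X
-39*n(-5)*(-35) = -39*(-1 + (-5)**2 - 5*(-5))*(-35) = -39*(-1 + 25 + 25)*(-35) = -39*49*(-35) = -1911*(-35) = 66885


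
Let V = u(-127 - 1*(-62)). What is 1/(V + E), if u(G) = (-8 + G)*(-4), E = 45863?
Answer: 1/46155 ≈ 2.1666e-5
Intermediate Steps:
u(G) = 32 - 4*G
V = 292 (V = 32 - 4*(-127 - 1*(-62)) = 32 - 4*(-127 + 62) = 32 - 4*(-65) = 32 + 260 = 292)
1/(V + E) = 1/(292 + 45863) = 1/46155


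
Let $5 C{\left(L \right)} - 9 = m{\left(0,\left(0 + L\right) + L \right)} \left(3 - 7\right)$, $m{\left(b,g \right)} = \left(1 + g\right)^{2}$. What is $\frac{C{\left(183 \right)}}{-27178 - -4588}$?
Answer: $\frac{538747}{112950} \approx 4.7698$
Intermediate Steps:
$C{\left(L \right)} = \frac{9}{5} - \frac{4 \left(1 + 2 L\right)^{2}}{5}$ ($C{\left(L \right)} = \frac{9}{5} + \frac{\left(1 + \left(\left(0 + L\right) + L\right)\right)^{2} \left(3 - 7\right)}{5} = \frac{9}{5} + \frac{\left(1 + \left(L + L\right)\right)^{2} \left(-4\right)}{5} = \frac{9}{5} + \frac{\left(1 + 2 L\right)^{2} \left(-4\right)}{5} = \frac{9}{5} + \frac{\left(-4\right) \left(1 + 2 L\right)^{2}}{5} = \frac{9}{5} - \frac{4 \left(1 + 2 L\right)^{2}}{5}$)
$\frac{C{\left(183 \right)}}{-27178 - -4588} = \frac{\frac{9}{5} - \frac{4 \left(1 + 2 \cdot 183\right)^{2}}{5}}{-27178 - -4588} = \frac{\frac{9}{5} - \frac{4 \left(1 + 366\right)^{2}}{5}}{-27178 + 4588} = \frac{\frac{9}{5} - \frac{4 \cdot 367^{2}}{5}}{-22590} = \left(\frac{9}{5} - \frac{538756}{5}\right) \left(- \frac{1}{22590}\right) = \left(- \frac{538747}{5}\right) \left(- \frac{1}{22590}\right) = \frac{538747}{112950}$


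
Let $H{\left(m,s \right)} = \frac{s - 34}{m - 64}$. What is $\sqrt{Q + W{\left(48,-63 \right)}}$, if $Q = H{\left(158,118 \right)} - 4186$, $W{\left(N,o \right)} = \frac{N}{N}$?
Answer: $\frac{i \sqrt{9242691}}{47} \approx 64.685 i$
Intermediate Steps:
$H{\left(m,s \right)} = \frac{-34 + s}{-64 + m}$
$W{\left(N,o \right)} = 1$
$Q = - \frac{196700}{47}$ ($Q = \frac{-34 + 118}{-64 + 158} - 4186 = \frac{1}{94} \cdot 84 - 4186 = \frac{42}{47} - 4186 = - \frac{196700}{47} \approx -4185.1$)
$\sqrt{Q + W{\left(48,-63 \right)}} = \sqrt{- \frac{196700}{47} + 1} = \sqrt{- \frac{196653}{47}} = \frac{i \sqrt{9242691}}{47}$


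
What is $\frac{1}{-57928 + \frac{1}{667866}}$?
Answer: $- \frac{667866}{38688141647} \approx -1.7263 \cdot 10^{-5}$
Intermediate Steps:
$\frac{1}{-57928 + \frac{1}{667866}} = \frac{1}{- \frac{38688141647}{667866}} = - \frac{667866}{38688141647}$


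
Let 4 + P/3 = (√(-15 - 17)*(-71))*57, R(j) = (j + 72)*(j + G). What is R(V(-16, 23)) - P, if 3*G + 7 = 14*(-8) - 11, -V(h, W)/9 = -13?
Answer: 13935 + 48564*I*√2 ≈ 13935.0 + 68680.0*I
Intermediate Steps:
V(h, W) = 117 (V(h, W) = -9*(-13) = 117)
G = -130/3 (G = -7/3 + (14*(-8) - 11)/3 = -7/3 + (-112 - 11)/3 = -7/3 + (⅓)*(-123) = -7/3 - 41 = -130/3 ≈ -43.333)
R(j) = (72 + j)*(-130/3 + j) (R(j) = (j + 72)*(j - 130/3) = (72 + j)*(-130/3 + j))
P = -12 - 48564*I*√2 (P = -12 + 3*((√(-15 - 17)*(-71))*57) = -12 + 3*((√(-32)*(-71))*57) = -12 + 3*(((4*I*√2)*(-71))*57) = -12 + 3*(-284*I*√2*57) = -12 + 3*(-16188*I*√2) = -12 - 48564*I*√2 ≈ -12.0 - 68680.0*I)
R(V(-16, 23)) - P = (-3120 + 117² + (86/3)*117) - (-12 - 48564*I*√2) = (-3120 + 13689 + 3354) + (12 + 48564*I*√2) = 13923 + (12 + 48564*I*√2) = 13935 + 48564*I*√2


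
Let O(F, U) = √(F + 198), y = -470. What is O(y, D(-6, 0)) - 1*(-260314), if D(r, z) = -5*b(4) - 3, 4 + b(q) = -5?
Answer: 260314 + 4*I*√17 ≈ 2.6031e+5 + 16.492*I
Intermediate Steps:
b(q) = -9 (b(q) = -4 - 5 = -9)
D(r, z) = 42 (D(r, z) = -5*(-9) - 3 = 45 - 3 = 42)
O(F, U) = √(198 + F)
O(y, D(-6, 0)) - 1*(-260314) = √(198 - 470) - 1*(-260314) = √(-272) + 260314 = 4*I*√17 + 260314 = 260314 + 4*I*√17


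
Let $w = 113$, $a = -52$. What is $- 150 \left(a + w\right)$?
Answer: $-9150$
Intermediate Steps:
$- 150 \left(a + w\right) = - 150 \left(-52 + 113\right) = \left(-150\right) 61 = -9150$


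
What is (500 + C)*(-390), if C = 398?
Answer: -350220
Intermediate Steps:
(500 + C)*(-390) = (500 + 398)*(-390) = 898*(-390) = -350220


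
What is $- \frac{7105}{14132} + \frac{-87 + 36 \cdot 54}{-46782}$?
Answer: $- \frac{59771539}{110187204} \approx -0.54245$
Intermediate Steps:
$- \frac{7105}{14132} + \frac{-87 + 36 \cdot 54}{-46782} = \left(-7105\right) \frac{1}{14132} + \left(-87 + 1944\right) \left(- \frac{1}{46782}\right) = - \frac{7105}{14132} + 1857 \left(- \frac{1}{46782}\right) = - \frac{7105}{14132} - \frac{619}{15594} = - \frac{59771539}{110187204}$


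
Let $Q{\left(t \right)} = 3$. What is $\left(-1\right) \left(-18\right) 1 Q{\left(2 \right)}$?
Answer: $54$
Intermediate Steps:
$\left(-1\right) \left(-18\right) 1 Q{\left(2 \right)} = \left(-1\right) \left(-18\right) 1 \cdot 3 = 18 \cdot 3 = 54$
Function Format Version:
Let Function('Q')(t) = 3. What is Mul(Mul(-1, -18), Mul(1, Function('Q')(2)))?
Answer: 54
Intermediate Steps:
Mul(Mul(-1, -18), Mul(1, Function('Q')(2))) = Mul(Mul(-1, -18), Mul(1, 3)) = Mul(18, 3) = 54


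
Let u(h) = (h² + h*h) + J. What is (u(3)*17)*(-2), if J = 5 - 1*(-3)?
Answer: -884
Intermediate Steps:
J = 8 (J = 5 + 3 = 8)
u(h) = 8 + 2*h² (u(h) = (h² + h*h) + 8 = (h² + h²) + 8 = 2*h² + 8 = 8 + 2*h²)
(u(3)*17)*(-2) = ((8 + 2*3²)*17)*(-2) = ((8 + 2*9)*17)*(-2) = ((8 + 18)*17)*(-2) = (26*17)*(-2) = 442*(-2) = -884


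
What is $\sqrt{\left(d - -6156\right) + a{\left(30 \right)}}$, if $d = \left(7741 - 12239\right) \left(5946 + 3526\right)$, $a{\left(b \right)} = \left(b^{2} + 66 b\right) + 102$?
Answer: $i \sqrt{42595918} \approx 6526.6 i$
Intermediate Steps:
$a{\left(b \right)} = 102 + b^{2} + 66 b$
$d = -42605056$ ($d = \left(-4498\right) 9472 = -42605056$)
$\sqrt{\left(d - -6156\right) + a{\left(30 \right)}} = \sqrt{\left(-42605056 - -6156\right) + \left(102 + 30^{2} + 66 \cdot 30\right)} = \sqrt{\left(-42605056 + 6156\right) + \left(102 + 900 + 1980\right)} = \sqrt{-42598900 + 2982} = \sqrt{-42595918} = i \sqrt{42595918}$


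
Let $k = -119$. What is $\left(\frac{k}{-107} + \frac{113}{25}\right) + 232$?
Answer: $\frac{635666}{2675} \approx 237.63$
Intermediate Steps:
$\left(\frac{k}{-107} + \frac{113}{25}\right) + 232 = \left(- \frac{119}{-107} + \frac{113}{25}\right) + 232 = \left(\left(-119\right) \left(- \frac{1}{107}\right) + 113 \cdot \frac{1}{25}\right) + 232 = \left(\frac{119}{107} + \frac{113}{25}\right) + 232 = \frac{15066}{2675} + 232 = \frac{635666}{2675}$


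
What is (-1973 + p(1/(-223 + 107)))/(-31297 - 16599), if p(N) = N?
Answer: 228869/5555936 ≈ 0.041194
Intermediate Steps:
(-1973 + p(1/(-223 + 107)))/(-31297 - 16599) = (-1973 + 1/(-223 + 107))/(-31297 - 16599) = (-1973 + 1/(-116))/(-47896) = (-1973 - 1/116)*(-1/47896) = -228869/116*(-1/47896) = 228869/5555936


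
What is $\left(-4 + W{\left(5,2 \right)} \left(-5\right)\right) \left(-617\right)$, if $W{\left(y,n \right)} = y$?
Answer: $17893$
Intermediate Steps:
$\left(-4 + W{\left(5,2 \right)} \left(-5\right)\right) \left(-617\right) = \left(-4 + 5 \left(-5\right)\right) \left(-617\right) = \left(-4 - 25\right) \left(-617\right) = \left(-29\right) \left(-617\right) = 17893$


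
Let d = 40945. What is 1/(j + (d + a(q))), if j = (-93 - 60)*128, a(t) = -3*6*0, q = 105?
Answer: 1/21361 ≈ 4.6814e-5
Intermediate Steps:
a(t) = 0 (a(t) = -18*0 = 0)
j = -19584 (j = -153*128 = -19584)
1/(j + (d + a(q))) = 1/(-19584 + (40945 + 0)) = 1/(-19584 + 40945) = 1/21361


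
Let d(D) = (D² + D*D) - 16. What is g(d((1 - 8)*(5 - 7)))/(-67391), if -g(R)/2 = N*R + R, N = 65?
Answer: 49632/67391 ≈ 0.73648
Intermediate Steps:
d(D) = -16 + 2*D² (d(D) = (D² + D²) - 16 = 2*D² - 16 = -16 + 2*D²)
g(R) = -132*R (g(R) = -2*(65*R + R) = -132*R)
g(d((1 - 8)*(5 - 7)))/(-67391) = -132*(-16 + 2*((1 - 8)*(5 - 7))²)/(-67391) = -132*(-16 + 2*(-7*(-2))²)*(-1/67391) = -132*(-16 + 2*14²)*(-1/67391) = -132*(-16 + 2*196)*(-1/67391) = -132*(-16 + 392)*(-1/67391) = -132*376*(-1/67391) = -49632*(-1/67391) = 49632/67391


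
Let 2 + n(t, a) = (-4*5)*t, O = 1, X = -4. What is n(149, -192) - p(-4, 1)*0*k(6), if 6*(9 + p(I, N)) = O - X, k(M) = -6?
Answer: -2982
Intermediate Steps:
p(I, N) = -49/6 (p(I, N) = -9 + (1 - 1*(-4))/6 = -9 + (1 + 4)/6 = -9 + (1/6)*5 = -9 + 5/6 = -49/6)
n(t, a) = -2 - 20*t (n(t, a) = -2 + (-4*5)*t = -2 - 20*t)
n(149, -192) - p(-4, 1)*0*k(6) = (-2 - 20*149) - (-49/6*0)*(-6) = (-2 - 2980) - 0*(-6) = -2982 - 1*0 = -2982 + 0 = -2982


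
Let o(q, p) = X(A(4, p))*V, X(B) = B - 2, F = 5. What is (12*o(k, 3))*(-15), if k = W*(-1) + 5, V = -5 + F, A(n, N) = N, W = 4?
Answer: 0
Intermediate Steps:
X(B) = -2 + B
V = 0 (V = -5 + 5 = 0)
k = 1 (k = 4*(-1) + 5 = -4 + 5 = 1)
o(q, p) = 0 (o(q, p) = (-2 + p)*0 = 0)
(12*o(k, 3))*(-15) = (12*0)*(-15) = 0*(-15) = 0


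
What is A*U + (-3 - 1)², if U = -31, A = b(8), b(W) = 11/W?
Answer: -213/8 ≈ -26.625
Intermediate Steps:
A = 11/8 ≈ 1.3750
A*U + (-3 - 1)² = (11/8)*(-31) + (-3 - 1)² = -341/8 + (-4)² = -341/8 + 16 = -213/8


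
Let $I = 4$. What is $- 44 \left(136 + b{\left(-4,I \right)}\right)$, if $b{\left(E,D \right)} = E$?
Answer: $-5808$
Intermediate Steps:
$- 44 \left(136 + b{\left(-4,I \right)}\right) = - 44 \left(136 - 4\right) = \left(-44\right) 132 = -5808$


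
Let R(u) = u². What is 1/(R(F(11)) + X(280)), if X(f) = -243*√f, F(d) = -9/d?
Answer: -121/2988520839 - 29282*√70/996173613 ≈ -0.00024597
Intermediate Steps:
1/(R(F(11)) + X(280)) = 1/((-9/11)² - 486*√70) = 1/(81/121 - 486*√70)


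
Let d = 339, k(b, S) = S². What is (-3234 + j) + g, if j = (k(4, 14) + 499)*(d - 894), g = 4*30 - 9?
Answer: -388848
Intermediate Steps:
g = 111 (g = 120 - 9 = 111)
j = -385725 (j = (14² + 499)*(339 - 894) = (196 + 499)*(-555) = 695*(-555) = -385725)
(-3234 + j) + g = (-3234 - 385725) + 111 = -388959 + 111 = -388848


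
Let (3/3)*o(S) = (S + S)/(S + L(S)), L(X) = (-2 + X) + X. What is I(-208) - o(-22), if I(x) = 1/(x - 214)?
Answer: -4659/7174 ≈ -0.64943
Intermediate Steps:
I(x) = 1/(-214 + x)
L(X) = -2 + 2*X
o(S) = 2*S/(-2 + 3*S) (o(S) = (S + S)/(S + (-2 + 2*S)) = (2*S)/(-2 + 3*S) = 2*S/(-2 + 3*S))
I(-208) - o(-22) = 1/(-214 - 208) - 2*(-22)/(-2 + 3*(-22)) = 1/(-422) - 2*(-22)/(-2 - 66) = -1/422 - 2*(-22)/(-68) = -1/422 - 2*(-22)*(-1)/68 = -1/422 - 1*11/17 = -1/422 - 11/17 = -4659/7174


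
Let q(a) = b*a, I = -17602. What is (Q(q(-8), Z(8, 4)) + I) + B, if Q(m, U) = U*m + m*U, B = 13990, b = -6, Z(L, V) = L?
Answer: -2844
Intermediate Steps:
q(a) = -6*a
Q(m, U) = 2*U*m (Q(m, U) = U*m + U*m = 2*U*m)
(Q(q(-8), Z(8, 4)) + I) + B = (2*8*(-6*(-8)) - 17602) + 13990 = (2*8*48 - 17602) + 13990 = (768 - 17602) + 13990 = -16834 + 13990 = -2844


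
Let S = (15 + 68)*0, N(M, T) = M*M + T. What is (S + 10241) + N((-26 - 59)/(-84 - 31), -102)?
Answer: 5363820/529 ≈ 10140.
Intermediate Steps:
N(M, T) = T + M**2 (N(M, T) = M**2 + T = T + M**2)
S = 0 (S = 83*0 = 0)
(S + 10241) + N((-26 - 59)/(-84 - 31), -102) = (0 + 10241) + (-102 + ((-26 - 59)/(-84 - 31))**2) = 10241 + (-102 + (-85/(-115))**2) = 10241 + (-102 + (-85*(-1/115))**2) = 10241 + (-102 + (17/23)**2) = 10241 + (-102 + 289/529) = 10241 - 53669/529 = 5363820/529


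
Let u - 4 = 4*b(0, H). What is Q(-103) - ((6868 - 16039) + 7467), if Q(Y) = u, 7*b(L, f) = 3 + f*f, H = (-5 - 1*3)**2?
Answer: 28352/7 ≈ 4050.3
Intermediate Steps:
H = 64 (H = (-5 - 3)**2 = (-8)**2 = 64)
b(L, f) = 3/7 + f**2/7 (b(L, f) = (3 + f*f)/7 = (3 + f**2)/7 = 3/7 + f**2/7)
u = 16424/7 (u = 4 + 4*(3/7 + (1/7)*64**2) = 4 + 4*(3/7 + (1/7)*4096) = 4 + 4*(3/7 + 4096/7) = 4 + 4*(4099/7) = 4 + 16396/7 = 16424/7 ≈ 2346.3)
Q(Y) = 16424/7
Q(-103) - ((6868 - 16039) + 7467) = 16424/7 - ((6868 - 16039) + 7467) = 16424/7 - (-9171 + 7467) = 16424/7 - 1*(-1704) = 16424/7 + 1704 = 28352/7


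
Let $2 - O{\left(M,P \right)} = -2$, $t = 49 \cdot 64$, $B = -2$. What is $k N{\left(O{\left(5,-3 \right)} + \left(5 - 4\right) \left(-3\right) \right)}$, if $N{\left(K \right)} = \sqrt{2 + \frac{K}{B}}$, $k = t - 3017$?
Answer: $\frac{119 \sqrt{6}}{2} \approx 145.74$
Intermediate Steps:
$t = 3136$
$O{\left(M,P \right)} = 4$ ($O{\left(M,P \right)} = 2 - -2 = 2 + 2 = 4$)
$k = 119$ ($k = 3136 - 3017 = 119$)
$N{\left(K \right)} = \sqrt{2 - \frac{K}{2}}$ ($N{\left(K \right)} = \sqrt{2 + \frac{K}{-2}} = \sqrt{2 + K \left(- \frac{1}{2}\right)} = \sqrt{2 - \frac{K}{2}}$)
$k N{\left(O{\left(5,-3 \right)} + \left(5 - 4\right) \left(-3\right) \right)} = 119 \frac{\sqrt{8 - 2 \left(4 + \left(5 - 4\right) \left(-3\right)\right)}}{2} = 119 \frac{\sqrt{8 - 2 \left(4 + 1 \left(-3\right)\right)}}{2} = 119 \frac{\sqrt{8 - 2 \left(4 - 3\right)}}{2} = 119 \frac{\sqrt{8 - 2}}{2} = 119 \frac{\sqrt{6}}{2} = \frac{119 \sqrt{6}}{2}$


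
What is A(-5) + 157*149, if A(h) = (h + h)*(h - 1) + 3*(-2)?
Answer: 23447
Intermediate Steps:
A(h) = -6 + 2*h*(-1 + h) (A(h) = (2*h)*(-1 + h) - 6 = 2*h*(-1 + h) - 6 = -6 + 2*h*(-1 + h))
A(-5) + 157*149 = (-6 - 2*(-5) + 2*(-5)²) + 157*149 = (-6 + 10 + 2*25) + 23393 = (-6 + 10 + 50) + 23393 = 54 + 23393 = 23447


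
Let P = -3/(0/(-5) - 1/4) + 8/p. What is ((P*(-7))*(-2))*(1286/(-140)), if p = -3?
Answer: -18004/15 ≈ -1200.3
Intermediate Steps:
P = 28/3 (P = -3/(0/(-5) - 1/4) + 8/(-3) = -3/(0*(-⅕) - 1*¼) + 8*(-⅓) = -3/(0 - ¼) - 8/3 = -3/(-¼) - 8/3 = -3*(-4) - 8/3 = 12 - 8/3 = 28/3 ≈ 9.3333)
((P*(-7))*(-2))*(1286/(-140)) = (((28/3)*(-7))*(-2))*(1286/(-140)) = (-196/3*(-2))*(1286*(-1/140)) = (392/3)*(-643/70) = -18004/15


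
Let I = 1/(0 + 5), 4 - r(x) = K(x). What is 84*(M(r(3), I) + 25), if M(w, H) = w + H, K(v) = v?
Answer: 11004/5 ≈ 2200.8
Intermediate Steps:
r(x) = 4 - x
I = ⅕ (I = 1/5 = ⅕ ≈ 0.20000)
M(w, H) = H + w
84*(M(r(3), I) + 25) = 84*((⅕ + (4 - 1*3)) + 25) = 84*((⅕ + (4 - 3)) + 25) = 84*((⅕ + 1) + 25) = 84*(6/5 + 25) = 84*(131/5) = 11004/5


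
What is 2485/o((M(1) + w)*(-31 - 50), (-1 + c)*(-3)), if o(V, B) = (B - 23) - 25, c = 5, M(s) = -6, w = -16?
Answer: -497/12 ≈ -41.417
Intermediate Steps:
o(V, B) = -48 + B (o(V, B) = (-23 + B) - 25 = -48 + B)
2485/o((M(1) + w)*(-31 - 50), (-1 + c)*(-3)) = 2485/(-48 + (-1 + 5)*(-3)) = 2485/(-48 + 4*(-3)) = 2485/(-48 - 12) = 2485/(-60) = 2485*(-1/60) = -497/12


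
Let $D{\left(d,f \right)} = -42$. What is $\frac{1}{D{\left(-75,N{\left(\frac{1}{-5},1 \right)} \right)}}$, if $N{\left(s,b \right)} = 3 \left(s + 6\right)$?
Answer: $- \frac{1}{42} \approx -0.02381$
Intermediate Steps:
$N{\left(s,b \right)} = 18 + 3 s$ ($N{\left(s,b \right)} = 3 \left(6 + s\right) = 18 + 3 s$)
$\frac{1}{D{\left(-75,N{\left(\frac{1}{-5},1 \right)} \right)}} = \frac{1}{-42} = - \frac{1}{42}$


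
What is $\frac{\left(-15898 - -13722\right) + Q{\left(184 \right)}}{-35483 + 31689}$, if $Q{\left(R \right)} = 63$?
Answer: $\frac{2113}{3794} \approx 0.55693$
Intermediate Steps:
$\frac{\left(-15898 - -13722\right) + Q{\left(184 \right)}}{-35483 + 31689} = \frac{\left(-15898 - -13722\right) + 63}{-35483 + 31689} = \frac{\left(-15898 + 13722\right) + 63}{-3794} = \left(-2176 + 63\right) \left(- \frac{1}{3794}\right) = \left(-2113\right) \left(- \frac{1}{3794}\right) = \frac{2113}{3794}$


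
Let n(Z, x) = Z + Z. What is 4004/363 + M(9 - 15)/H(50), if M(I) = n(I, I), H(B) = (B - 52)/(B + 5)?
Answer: 11254/33 ≈ 341.03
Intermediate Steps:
H(B) = (-52 + B)/(5 + B)
n(Z, x) = 2*Z
M(I) = 2*I
4004/363 + M(9 - 15)/H(50) = 4004/363 + (2*(9 - 15))/(((-52 + 50)/(5 + 50))) = 4004*(1/363) + (2*(-6))/((-2/55)) = 364/33 - 12/((1/55)*(-2)) = 364/33 - 12/(-2/55) = 364/33 - 12*(-55/2) = 364/33 + 330 = 11254/33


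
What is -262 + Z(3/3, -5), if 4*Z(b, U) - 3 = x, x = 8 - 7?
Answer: -261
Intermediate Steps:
x = 1
Z(b, U) = 1 (Z(b, U) = ¾ + (¼)*1 = ¾ + ¼ = 1)
-262 + Z(3/3, -5) = -262 + 1 = -261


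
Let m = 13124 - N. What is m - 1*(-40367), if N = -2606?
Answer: 56097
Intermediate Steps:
m = 15730 (m = 13124 - 1*(-2606) = 13124 + 2606 = 15730)
m - 1*(-40367) = 15730 - 1*(-40367) = 15730 + 40367 = 56097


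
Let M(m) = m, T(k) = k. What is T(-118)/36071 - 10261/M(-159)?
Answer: 370105769/5735289 ≈ 64.531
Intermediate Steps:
T(-118)/36071 - 10261/M(-159) = -118/36071 - 10261/(-159) = -118*1/36071 - 10261*(-1/159) = -118/36071 + 10261/159 = 370105769/5735289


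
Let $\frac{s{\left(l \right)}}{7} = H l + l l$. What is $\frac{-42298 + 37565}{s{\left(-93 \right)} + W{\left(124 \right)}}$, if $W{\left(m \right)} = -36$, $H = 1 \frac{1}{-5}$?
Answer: $- \frac{23665}{303186} \approx -0.078054$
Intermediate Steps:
$H = - \frac{1}{5}$ ($H = 1 \left(- \frac{1}{5}\right) = - \frac{1}{5} \approx -0.2$)
$s{\left(l \right)} = 7 l^{2} - \frac{7 l}{5}$ ($s{\left(l \right)} = 7 \left(- \frac{l}{5} + l l\right) = 7 \left(- \frac{l}{5} + l^{2}\right) = 7 \left(l^{2} - \frac{l}{5}\right) = 7 l^{2} - \frac{7 l}{5}$)
$\frac{-42298 + 37565}{s{\left(-93 \right)} + W{\left(124 \right)}} = \frac{-42298 + 37565}{\frac{7}{5} \left(-93\right) \left(-1 + 5 \left(-93\right)\right) - 36} = - \frac{4733}{\frac{7}{5} \left(-93\right) \left(-1 - 465\right) - 36} = - \frac{4733}{\frac{7}{5} \left(-93\right) \left(-466\right) - 36} = - \frac{4733}{\frac{303366}{5} - 36} = - \frac{4733}{\frac{303186}{5}} = \left(-4733\right) \frac{5}{303186} = - \frac{23665}{303186}$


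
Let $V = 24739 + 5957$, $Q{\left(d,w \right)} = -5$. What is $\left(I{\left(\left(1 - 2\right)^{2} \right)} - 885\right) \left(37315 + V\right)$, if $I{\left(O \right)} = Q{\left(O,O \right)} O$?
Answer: $-60529790$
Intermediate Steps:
$I{\left(O \right)} = - 5 O$
$V = 30696$
$\left(I{\left(\left(1 - 2\right)^{2} \right)} - 885\right) \left(37315 + V\right) = \left(- 5 \left(1 - 2\right)^{2} - 885\right) \left(37315 + 30696\right) = \left(- 5 \left(-1\right)^{2} - 885\right) 68011 = \left(\left(-5\right) 1 - 885\right) 68011 = \left(-5 - 885\right) 68011 = \left(-890\right) 68011 = -60529790$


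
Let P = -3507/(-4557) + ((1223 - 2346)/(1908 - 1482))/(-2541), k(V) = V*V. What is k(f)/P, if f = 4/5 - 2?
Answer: 1208032056/646483975 ≈ 1.8686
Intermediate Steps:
f = -6/5 (f = 4*(⅕) - 2 = ⅘ - 2 = -6/5 ≈ -1.2000)
k(V) = V²
P = 25859359/33556446 (P = -3507*(-1/4557) - 1123/426*(-1/2541) = 167/217 - 1123*1/426*(-1/2541) = 167/217 - 1123/426*(-1/2541) = 167/217 + 1123/1082466 = 25859359/33556446 ≈ 0.77062)
k(f)/P = (-6/5)²/(25859359/33556446) = (36/25)*(33556446/25859359) = 1208032056/646483975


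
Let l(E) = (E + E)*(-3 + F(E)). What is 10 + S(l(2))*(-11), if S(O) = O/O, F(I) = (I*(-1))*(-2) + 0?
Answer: -1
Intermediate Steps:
F(I) = 2*I (F(I) = -I*(-2) + 0 = 2*I + 0 = 2*I)
l(E) = 2*E*(-3 + 2*E) (l(E) = (E + E)*(-3 + 2*E) = (2*E)*(-3 + 2*E) = 2*E*(-3 + 2*E))
S(O) = 1
10 + S(l(2))*(-11) = 10 + 1*(-11) = 10 - 11 = -1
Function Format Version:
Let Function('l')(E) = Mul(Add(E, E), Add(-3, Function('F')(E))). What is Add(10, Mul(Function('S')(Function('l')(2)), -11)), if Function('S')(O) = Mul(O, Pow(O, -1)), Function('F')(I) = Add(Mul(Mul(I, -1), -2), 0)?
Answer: -1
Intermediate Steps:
Function('F')(I) = Mul(2, I) (Function('F')(I) = Add(Mul(Mul(-1, I), -2), 0) = Add(Mul(2, I), 0) = Mul(2, I))
Function('l')(E) = Mul(2, E, Add(-3, Mul(2, E))) (Function('l')(E) = Mul(Add(E, E), Add(-3, Mul(2, E))) = Mul(Mul(2, E), Add(-3, Mul(2, E))) = Mul(2, E, Add(-3, Mul(2, E))))
Function('S')(O) = 1
Add(10, Mul(Function('S')(Function('l')(2)), -11)) = Add(10, Mul(1, -11)) = Add(10, -11) = -1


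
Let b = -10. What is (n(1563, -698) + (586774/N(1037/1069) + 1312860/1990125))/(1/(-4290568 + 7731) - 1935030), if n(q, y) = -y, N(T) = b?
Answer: 1937940755665031/64678423163454525 ≈ 0.029963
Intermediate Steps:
N(T) = -10
(n(1563, -698) + (586774/N(1037/1069) + 1312860/1990125))/(1/(-4290568 + 7731) - 1935030) = (-1*(-698) + (586774/(-10) + 1312860/1990125))/(1/(-4290568 + 7731) - 1935030) = (698 + (586774*(-⅒) + 1312860*(1/1990125)))/(1/(-4282837) - 1935030) = (698 + (-293387/5 + 87524/132675))/(-1/4282837 - 1935030) = (698 - 7784936521/132675)/(-8287418080111/4282837) = -7692329371/132675*(-4282837/8287418080111) = 1937940755665031/64678423163454525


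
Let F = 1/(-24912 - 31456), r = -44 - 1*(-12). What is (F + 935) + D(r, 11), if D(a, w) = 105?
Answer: 58622719/56368 ≈ 1040.0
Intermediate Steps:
r = -32 (r = -44 + 12 = -32)
F = -1/56368 (F = 1/(-56368) = -1/56368 ≈ -1.7741e-5)
(F + 935) + D(r, 11) = (-1/56368 + 935) + 105 = 52704079/56368 + 105 = 58622719/56368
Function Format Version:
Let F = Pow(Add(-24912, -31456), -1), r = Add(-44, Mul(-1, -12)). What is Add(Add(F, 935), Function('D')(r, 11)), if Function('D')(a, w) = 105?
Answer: Rational(58622719, 56368) ≈ 1040.0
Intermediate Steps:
r = -32 (r = Add(-44, 12) = -32)
F = Rational(-1, 56368) (F = Pow(-56368, -1) = Rational(-1, 56368) ≈ -1.7741e-5)
Add(Add(F, 935), Function('D')(r, 11)) = Add(Add(Rational(-1, 56368), 935), 105) = Add(Rational(52704079, 56368), 105) = Rational(58622719, 56368)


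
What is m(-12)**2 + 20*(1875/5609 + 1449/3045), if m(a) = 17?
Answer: 49644613/162661 ≈ 305.20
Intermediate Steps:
m(-12)**2 + 20*(1875/5609 + 1449/3045) = 17**2 + 20*(1875/5609 + 1449/3045) = 289 + 20*(1875*(1/5609) + 1449*(1/3045)) = 289 + 20*(1875/5609 + 69/145) = 289 + 20*(658896/813305) = 289 + 2635584/162661 = 49644613/162661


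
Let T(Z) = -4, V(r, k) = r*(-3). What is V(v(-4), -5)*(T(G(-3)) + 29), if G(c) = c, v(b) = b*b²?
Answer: 4800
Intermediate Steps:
v(b) = b³
V(r, k) = -3*r
V(v(-4), -5)*(T(G(-3)) + 29) = (-3*(-4)³)*(-4 + 29) = -3*(-64)*25 = 192*25 = 4800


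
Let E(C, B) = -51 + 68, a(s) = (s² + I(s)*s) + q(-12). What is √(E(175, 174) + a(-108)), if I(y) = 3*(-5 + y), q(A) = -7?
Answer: √48286 ≈ 219.74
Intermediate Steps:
I(y) = -15 + 3*y
a(s) = -7 + s² + s*(-15 + 3*s) (a(s) = (s² + (-15 + 3*s)*s) - 7 = (s² + s*(-15 + 3*s)) - 7 = -7 + s² + s*(-15 + 3*s))
E(C, B) = 17
√(E(175, 174) + a(-108)) = √(17 + (-7 - 15*(-108) + 4*(-108)²)) = √(17 + (-7 + 1620 + 4*11664)) = √(17 + (-7 + 1620 + 46656)) = √(17 + 48269) = √48286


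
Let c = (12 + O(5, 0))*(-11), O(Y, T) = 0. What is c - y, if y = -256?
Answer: 124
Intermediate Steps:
c = -132 (c = (12 + 0)*(-11) = 12*(-11) = -132)
c - y = -132 - 1*(-256) = -132 + 256 = 124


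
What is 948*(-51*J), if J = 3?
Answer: -145044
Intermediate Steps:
948*(-51*J) = 948*(-51*3) = 948*(-153) = -145044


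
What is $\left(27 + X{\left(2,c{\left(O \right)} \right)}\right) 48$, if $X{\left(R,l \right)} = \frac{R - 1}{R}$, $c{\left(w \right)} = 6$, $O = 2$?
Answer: $1320$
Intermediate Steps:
$X{\left(R,l \right)} = \frac{-1 + R}{R}$
$\left(27 + X{\left(2,c{\left(O \right)} \right)}\right) 48 = \left(27 + \frac{-1 + 2}{2}\right) 48 = \left(27 + \frac{1}{2} \cdot 1\right) 48 = \left(27 + \frac{1}{2}\right) 48 = \frac{55}{2} \cdot 48 = 1320$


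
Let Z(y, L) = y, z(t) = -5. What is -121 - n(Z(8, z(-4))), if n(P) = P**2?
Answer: -185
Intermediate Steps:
-121 - n(Z(8, z(-4))) = -121 - 1*8**2 = -121 - 1*64 = -121 - 64 = -185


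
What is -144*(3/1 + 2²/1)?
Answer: -1008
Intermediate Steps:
-144*(3/1 + 2²/1) = -144*(3*1 + 4*1) = -144*(3 + 4) = -144*7 = -1008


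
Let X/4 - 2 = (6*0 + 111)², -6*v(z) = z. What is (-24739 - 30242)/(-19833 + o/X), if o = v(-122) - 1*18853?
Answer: 4065185178/1466440603 ≈ 2.7721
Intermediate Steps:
v(z) = -z/6
X = 49292 (X = 8 + 4*(6*0 + 111)² = 8 + 4*(0 + 111)² = 8 + 4*111² = 8 + 4*12321 = 8 + 49284 = 49292)
o = -56498/3 (o = -⅙*(-122) - 1*18853 = 61/3 - 18853 = -56498/3 ≈ -18833.)
(-24739 - 30242)/(-19833 + o/X) = (-24739 - 30242)/(-19833 - 56498/3/49292) = -54981/(-19833 - 56498/3*1/49292) = -54981/(-19833 - 28249/73938) = -54981/(-1466440603/73938) = -54981*(-73938/1466440603) = 4065185178/1466440603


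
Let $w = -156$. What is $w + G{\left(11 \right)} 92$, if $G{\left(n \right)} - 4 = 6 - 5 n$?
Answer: $-4296$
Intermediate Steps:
$G{\left(n \right)} = 10 - 5 n$ ($G{\left(n \right)} = 4 - \left(-6 + 5 n\right) = 10 - 5 n$)
$w + G{\left(11 \right)} 92 = -156 + \left(10 - 55\right) 92 = -156 - 4140 = -4296$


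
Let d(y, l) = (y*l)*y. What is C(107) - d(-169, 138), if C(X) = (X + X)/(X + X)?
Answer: -3941417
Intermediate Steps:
d(y, l) = l*y² (d(y, l) = (l*y)*y = l*y²)
C(X) = 1 (C(X) = (2*X)/((2*X)) = (2*X)*(1/(2*X)) = 1)
C(107) - d(-169, 138) = 1 - 138*(-169)² = 1 - 138*28561 = 1 - 1*3941418 = 1 - 3941418 = -3941417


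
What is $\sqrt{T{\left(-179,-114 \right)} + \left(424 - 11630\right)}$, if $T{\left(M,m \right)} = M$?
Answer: $3 i \sqrt{1265} \approx 106.7 i$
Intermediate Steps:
$\sqrt{T{\left(-179,-114 \right)} + \left(424 - 11630\right)} = \sqrt{-179 + \left(424 - 11630\right)} = \sqrt{-179 - 11206} = \sqrt{-11385} = 3 i \sqrt{1265}$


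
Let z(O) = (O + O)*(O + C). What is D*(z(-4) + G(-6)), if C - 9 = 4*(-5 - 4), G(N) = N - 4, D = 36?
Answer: 8568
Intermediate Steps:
G(N) = -4 + N
C = -27 (C = 9 + 4*(-5 - 4) = 9 + 4*(-9) = 9 - 36 = -27)
z(O) = 2*O*(-27 + O) (z(O) = (O + O)*(O - 27) = (2*O)*(-27 + O) = 2*O*(-27 + O))
D*(z(-4) + G(-6)) = 36*(2*(-4)*(-27 - 4) + (-4 - 6)) = 36*(2*(-4)*(-31) - 10) = 36*(248 - 10) = 36*238 = 8568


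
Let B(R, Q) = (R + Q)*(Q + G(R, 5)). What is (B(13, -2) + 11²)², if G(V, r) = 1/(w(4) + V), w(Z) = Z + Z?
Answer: 4368100/441 ≈ 9905.0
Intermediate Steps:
w(Z) = 2*Z
G(V, r) = 1/(8 + V) (G(V, r) = 1/(2*4 + V) = 1/(8 + V))
B(R, Q) = (Q + R)*(Q + 1/(8 + R)) (B(R, Q) = (R + Q)*(Q + 1/(8 + R)) = (Q + R)*(Q + 1/(8 + R)))
(B(13, -2) + 11²)² = ((-2 + 13 - 2*(8 + 13)*(-2 + 13))/(8 + 13) + 11²)² = ((-2 + 13 - 2*21*11)/21 + 121)² = ((-2 + 13 - 462)/21 + 121)² = ((1/21)*(-451) + 121)² = (-451/21 + 121)² = (2090/21)² = 4368100/441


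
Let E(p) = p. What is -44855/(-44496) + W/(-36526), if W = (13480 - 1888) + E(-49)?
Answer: 80339743/116090064 ≈ 0.69205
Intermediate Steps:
W = 11543 (W = (13480 - 1888) - 49 = 11592 - 49 = 11543)
-44855/(-44496) + W/(-36526) = -44855/(-44496) + 11543/(-36526) = -44855*(-1/44496) + 11543*(-1/36526) = 44855/44496 - 1649/5218 = 80339743/116090064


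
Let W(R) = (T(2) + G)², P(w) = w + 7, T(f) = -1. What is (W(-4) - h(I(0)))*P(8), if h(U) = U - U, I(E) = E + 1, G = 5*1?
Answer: 240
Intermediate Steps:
G = 5
P(w) = 7 + w
I(E) = 1 + E
h(U) = 0
W(R) = 16 (W(R) = (-1 + 5)² = 4² = 16)
(W(-4) - h(I(0)))*P(8) = (16 - 1*0)*(7 + 8) = (16 + 0)*15 = 16*15 = 240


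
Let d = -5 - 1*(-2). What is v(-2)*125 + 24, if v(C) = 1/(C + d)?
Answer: -1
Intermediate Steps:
d = -3 (d = -5 + 2 = -3)
v(C) = 1/(-3 + C) (v(C) = 1/(C - 3) = 1/(-3 + C))
v(-2)*125 + 24 = 125/(-3 - 2) + 24 = 125/(-5) + 24 = -1/5*125 + 24 = -25 + 24 = -1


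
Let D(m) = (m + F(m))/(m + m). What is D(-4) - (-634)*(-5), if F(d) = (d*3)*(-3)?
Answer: -3174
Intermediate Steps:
F(d) = -9*d (F(d) = (3*d)*(-3) = -9*d)
D(m) = -4 (D(m) = (m - 9*m)/(m + m) = (-8*m)/((2*m)) = (-8*m)*(1/(2*m)) = -4)
D(-4) - (-634)*(-5) = -4 - (-634)*(-5) = -4 - 1*3170 = -4 - 3170 = -3174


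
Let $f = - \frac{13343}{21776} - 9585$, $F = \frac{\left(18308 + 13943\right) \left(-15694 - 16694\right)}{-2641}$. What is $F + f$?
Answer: $\frac{22194747792865}{57510416} \approx 3.8593 \cdot 10^{5}$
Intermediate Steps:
$F = \frac{1044545388}{2641}$ ($F = 32251 \left(-32388\right) \left(- \frac{1}{2641}\right) = \left(-1044545388\right) \left(- \frac{1}{2641}\right) = \frac{1044545388}{2641} \approx 3.9551 \cdot 10^{5}$)
$f = - \frac{208736303}{21776}$ ($f = \left(-13343\right) \frac{1}{21776} - 9585 = - \frac{13343}{21776} - 9585 = - \frac{208736303}{21776} \approx -9585.6$)
$F + f = \frac{1044545388}{2641} - \frac{208736303}{21776} = \frac{22194747792865}{57510416}$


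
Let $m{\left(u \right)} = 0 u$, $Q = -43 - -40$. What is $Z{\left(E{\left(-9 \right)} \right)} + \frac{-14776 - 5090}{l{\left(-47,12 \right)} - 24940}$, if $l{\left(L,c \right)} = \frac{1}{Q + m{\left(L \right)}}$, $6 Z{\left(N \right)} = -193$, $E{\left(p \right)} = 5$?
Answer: $- \frac{14082865}{448926} \approx -31.37$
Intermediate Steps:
$Z{\left(N \right)} = - \frac{193}{6}$ ($Z{\left(N \right)} = \frac{1}{6} \left(-193\right) = - \frac{193}{6}$)
$Q = -3$ ($Q = -43 + 40 = -3$)
$m{\left(u \right)} = 0$
$l{\left(L,c \right)} = - \frac{1}{3}$ ($l{\left(L,c \right)} = \frac{1}{-3 + 0} = \frac{1}{-3} = - \frac{1}{3}$)
$Z{\left(E{\left(-9 \right)} \right)} + \frac{-14776 - 5090}{l{\left(-47,12 \right)} - 24940} = - \frac{193}{6} + \frac{-14776 - 5090}{- \frac{1}{3} - 24940} = - \frac{193}{6} - \frac{19866}{- \frac{74821}{3}} = - \frac{193}{6} - - \frac{59598}{74821} = - \frac{193}{6} + \frac{59598}{74821} = - \frac{14082865}{448926}$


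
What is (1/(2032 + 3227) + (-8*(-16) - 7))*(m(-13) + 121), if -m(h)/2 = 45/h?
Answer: 1058233420/68367 ≈ 15479.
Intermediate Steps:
m(h) = -90/h
(1/(2032 + 3227) + (-8*(-16) - 7))*(m(-13) + 121) = (1/(2032 + 3227) + (-8*(-16) - 7))*(-90/(-13) + 121) = (1/5259 + (128 - 7))*(-90*(-1/13) + 121) = (1/5259 + 121)*(90/13 + 121) = (636340/5259)*(1663/13) = 1058233420/68367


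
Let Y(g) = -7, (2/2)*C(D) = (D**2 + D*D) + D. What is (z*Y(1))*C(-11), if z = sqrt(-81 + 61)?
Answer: -3234*I*sqrt(5) ≈ -7231.4*I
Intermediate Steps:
z = 2*I*sqrt(5) (z = sqrt(-20) = 2*I*sqrt(5) ≈ 4.4721*I)
C(D) = D + 2*D**2 (C(D) = (D**2 + D*D) + D = (D**2 + D**2) + D = 2*D**2 + D = D + 2*D**2)
(z*Y(1))*C(-11) = ((2*I*sqrt(5))*(-7))*(-11*(1 + 2*(-11))) = (-14*I*sqrt(5))*(-11*(1 - 22)) = (-14*I*sqrt(5))*(-11*(-21)) = -14*I*sqrt(5)*231 = -3234*I*sqrt(5)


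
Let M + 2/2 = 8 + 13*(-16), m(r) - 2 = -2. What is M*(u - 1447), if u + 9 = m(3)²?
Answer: 292656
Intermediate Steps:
m(r) = 0 (m(r) = 2 - 2 = 0)
M = -201 (M = -1 + (8 + 13*(-16)) = -1 + (8 - 208) = -1 - 200 = -201)
u = -9 (u = -9 + 0² = -9 + 0 = -9)
M*(u - 1447) = -201*(-9 - 1447) = -201*(-1456) = 292656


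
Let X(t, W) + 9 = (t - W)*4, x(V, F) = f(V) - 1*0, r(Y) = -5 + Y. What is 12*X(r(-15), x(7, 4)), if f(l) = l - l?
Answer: -1068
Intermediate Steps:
f(l) = 0
x(V, F) = 0 (x(V, F) = 0 - 1*0 = 0 + 0 = 0)
X(t, W) = -9 - 4*W + 4*t (X(t, W) = -9 + (t - W)*4 = -9 + (-4*W + 4*t) = -9 - 4*W + 4*t)
12*X(r(-15), x(7, 4)) = 12*(-9 - 4*0 + 4*(-5 - 15)) = 12*(-9 + 0 + 4*(-20)) = 12*(-9 + 0 - 80) = 12*(-89) = -1068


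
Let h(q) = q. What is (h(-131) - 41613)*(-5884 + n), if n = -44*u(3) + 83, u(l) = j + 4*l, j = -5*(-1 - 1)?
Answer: 282565136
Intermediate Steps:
j = 10 (j = -5*(-2) = 10)
u(l) = 10 + 4*l
n = -885 (n = -44*(10 + 4*3) + 83 = -44*(10 + 12) + 83 = -44*22 + 83 = -968 + 83 = -885)
(h(-131) - 41613)*(-5884 + n) = (-131 - 41613)*(-5884 - 885) = -41744*(-6769) = 282565136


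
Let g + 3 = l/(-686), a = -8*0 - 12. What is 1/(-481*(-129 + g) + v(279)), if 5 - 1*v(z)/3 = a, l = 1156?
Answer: 343/22073267 ≈ 1.5539e-5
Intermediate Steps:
a = -12 (a = 0 - 12 = -12)
v(z) = 51 (v(z) = 15 - 3*(-12) = 15 + 36 = 51)
g = -1607/343 (g = -3 + 1156/(-686) = -3 + 1156*(-1/686) = -3 - 578/343 = -1607/343 ≈ -4.6851)
1/(-481*(-129 + g) + v(279)) = 1/(-481*(-129 - 1607/343) + 51) = 1/(-481*(-45854/343) + 51) = 1/(22055774/343 + 51) = 1/(22073267/343) = 343/22073267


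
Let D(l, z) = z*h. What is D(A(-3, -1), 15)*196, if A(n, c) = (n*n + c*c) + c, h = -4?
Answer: -11760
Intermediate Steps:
A(n, c) = c + c² + n² (A(n, c) = (n² + c²) + c = (c² + n²) + c = c + c² + n²)
D(l, z) = -4*z (D(l, z) = z*(-4) = -4*z)
D(A(-3, -1), 15)*196 = -4*15*196 = -60*196 = -11760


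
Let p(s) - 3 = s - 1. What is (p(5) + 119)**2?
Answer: 15876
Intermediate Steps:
p(s) = 2 + s (p(s) = 3 + (s - 1) = 3 + (-1 + s) = 2 + s)
(p(5) + 119)**2 = ((2 + 5) + 119)**2 = (7 + 119)**2 = 126**2 = 15876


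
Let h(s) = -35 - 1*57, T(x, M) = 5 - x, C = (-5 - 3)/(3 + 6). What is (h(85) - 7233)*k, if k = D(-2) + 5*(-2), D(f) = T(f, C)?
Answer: 21975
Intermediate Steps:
C = -8/9 ≈ -0.88889
D(f) = 5 - f
h(s) = -92 (h(s) = -35 - 57 = -92)
k = -3 (k = (5 - 1*(-2)) + 5*(-2) = (5 + 2) - 10 = 7 - 10 = -3)
(h(85) - 7233)*k = (-92 - 7233)*(-3) = -7325*(-3) = 21975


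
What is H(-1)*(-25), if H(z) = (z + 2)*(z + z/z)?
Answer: 0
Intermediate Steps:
H(z) = (1 + z)*(2 + z) (H(z) = (2 + z)*(z + 1) = (2 + z)*(1 + z) = (1 + z)*(2 + z))
H(-1)*(-25) = (2 + (-1)² + 3*(-1))*(-25) = (2 + 1 - 3)*(-25) = 0*(-25) = 0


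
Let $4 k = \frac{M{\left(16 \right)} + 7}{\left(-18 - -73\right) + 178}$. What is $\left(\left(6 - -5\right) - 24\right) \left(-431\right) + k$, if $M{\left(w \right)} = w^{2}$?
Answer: $\frac{5222259}{932} \approx 5603.3$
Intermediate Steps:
$k = \frac{263}{932}$ ($k = \frac{\left(16^{2} + 7\right) \frac{1}{\left(-18 - -73\right) + 178}}{4} = \frac{\left(256 + 7\right) \frac{1}{\left(-18 + 73\right) + 178}}{4} = \frac{263 \frac{1}{55 + 178}}{4} = \frac{263 \cdot \frac{1}{233}}{4} = \frac{1}{4} \cdot \frac{263}{233} = \frac{263}{932} \approx 0.28219$)
$\left(\left(6 - -5\right) - 24\right) \left(-431\right) + k = \left(\left(6 - -5\right) - 24\right) \left(-431\right) + \frac{263}{932} = \left(\left(6 + 5\right) - 24\right) \left(-431\right) + \frac{263}{932} = \left(11 - 24\right) \left(-431\right) + \frac{263}{932} = \left(-13\right) \left(-431\right) + \frac{263}{932} = 5603 + \frac{263}{932} = \frac{5222259}{932}$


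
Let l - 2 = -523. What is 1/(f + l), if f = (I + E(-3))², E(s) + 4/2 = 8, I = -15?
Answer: -1/440 ≈ -0.0022727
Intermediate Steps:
E(s) = 6 (E(s) = -2 + 8 = 6)
l = -521 (l = 2 - 523 = -521)
f = 81 (f = (-15 + 6)² = (-9)² = 81)
1/(f + l) = 1/(81 - 521) = 1/(-440) = -1/440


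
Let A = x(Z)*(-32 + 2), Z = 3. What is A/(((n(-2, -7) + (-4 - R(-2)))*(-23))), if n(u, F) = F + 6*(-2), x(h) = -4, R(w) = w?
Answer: 40/161 ≈ 0.24845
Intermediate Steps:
n(u, F) = -12 + F (n(u, F) = F - 12 = -12 + F)
A = 120 (A = -4*(-32 + 2) = -4*(-30) = 120)
A/(((n(-2, -7) + (-4 - R(-2)))*(-23))) = 120/((((-12 - 7) + (-4 - 1*(-2)))*(-23))) = 120/(((-19 + (-4 + 2))*(-23))) = 120/(((-19 - 2)*(-23))) = 120/((-21*(-23))) = 120/483 = 120*(1/483) = 40/161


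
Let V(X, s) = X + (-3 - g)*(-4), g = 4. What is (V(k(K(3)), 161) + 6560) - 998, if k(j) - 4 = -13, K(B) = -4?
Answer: 5581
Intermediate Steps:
k(j) = -9 (k(j) = 4 - 13 = -9)
V(X, s) = 28 + X (V(X, s) = X + (-3 - 1*4)*(-4) = X + (-3 - 4)*(-4) = X - 7*(-4) = X + 28 = 28 + X)
(V(k(K(3)), 161) + 6560) - 998 = ((28 - 9) + 6560) - 998 = (19 + 6560) - 998 = 6579 - 998 = 5581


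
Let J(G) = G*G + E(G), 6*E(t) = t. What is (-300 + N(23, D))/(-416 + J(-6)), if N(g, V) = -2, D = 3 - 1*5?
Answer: 302/381 ≈ 0.79265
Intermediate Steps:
D = -2 (D = 3 - 5 = -2)
E(t) = t/6
J(G) = G² + G/6 (J(G) = G*G + G/6 = G² + G/6)
(-300 + N(23, D))/(-416 + J(-6)) = (-300 - 2)/(-416 - 6*(⅙ - 6)) = -302/(-416 - 6*(-35/6)) = -302/(-416 + 35) = -302/(-381) = -302*(-1/381) = 302/381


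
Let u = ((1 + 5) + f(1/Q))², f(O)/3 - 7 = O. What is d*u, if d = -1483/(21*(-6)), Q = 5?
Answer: 1569014/175 ≈ 8965.8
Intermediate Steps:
f(O) = 21 + 3*O
d = 1483/126 (d = -1483/(-126) = -1483*(-1/126) = 1483/126 ≈ 11.770)
u = 19044/25 (u = ((1 + 5) + (21 + 3*(1/5)))² = (6 + (21 + 3*(1*(⅕))))² = (6 + (21 + 3*(⅕)))² = (6 + (21 + ⅗))² = (6 + 108/5)² = (138/5)² = 19044/25 ≈ 761.76)
d*u = (1483/126)*(19044/25) = 1569014/175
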